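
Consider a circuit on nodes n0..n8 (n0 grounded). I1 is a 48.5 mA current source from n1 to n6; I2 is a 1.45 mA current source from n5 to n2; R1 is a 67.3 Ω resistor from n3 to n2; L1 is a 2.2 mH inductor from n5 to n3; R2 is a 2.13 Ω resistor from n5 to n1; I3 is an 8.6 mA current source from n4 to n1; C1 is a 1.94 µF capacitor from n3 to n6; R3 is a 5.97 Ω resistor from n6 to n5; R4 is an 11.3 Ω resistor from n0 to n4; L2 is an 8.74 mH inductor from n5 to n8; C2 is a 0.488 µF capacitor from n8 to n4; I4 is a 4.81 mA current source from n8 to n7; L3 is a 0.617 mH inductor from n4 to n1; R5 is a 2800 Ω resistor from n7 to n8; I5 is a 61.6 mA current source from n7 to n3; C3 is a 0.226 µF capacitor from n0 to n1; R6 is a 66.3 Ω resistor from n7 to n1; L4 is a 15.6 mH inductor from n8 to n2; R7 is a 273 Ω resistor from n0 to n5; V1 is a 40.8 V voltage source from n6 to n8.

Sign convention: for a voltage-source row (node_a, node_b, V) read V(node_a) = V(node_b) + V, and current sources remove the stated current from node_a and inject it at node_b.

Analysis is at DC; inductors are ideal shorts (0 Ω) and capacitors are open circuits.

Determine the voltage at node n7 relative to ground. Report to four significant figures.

-3.682 V

Element admittances at DC:
  I1: injects 0.0485 A into n6 (from n1)
  I2: injects 0.00145 A into n2 (from n5)
  Y(R1) = 0.01486 S between n3,n2
  L1: short n5↔n3 (DC inductor)
  Y(R2) = 0.4695 S between n5,n1
  I3: injects 0.0086 A into n1 (from n4)
  Y(C1) = 0.000 S between n3,n6
  Y(R3) = 0.1675 S between n6,n5
  Y(R4) = 0.08850 S between n0,n4
  L2: short n5↔n8 (DC inductor)
  Y(C2) = 0.000 S between n8,n4
  I4: injects 0.00481 A into n7 (from n8)
  L3: short n4↔n1 (DC inductor)
  Y(R5) = 0.0003571 S between n7,n8
  I5: injects 0.0616 A into n3 (from n7)
  Y(C3) = 0.000 S between n0,n1
  Y(R6) = 0.01508 S between n7,n1
  L4: short n8↔n2 (DC inductor)
  Y(R7) = 0.003663 S between n0,n5
  V1: constraint V(n6)−V(n8) = 40.8
Assemble and solve the 13×13 MNA system:
  V(n1)=-0.008731  V(n2)=0.2109  V(n3)=0.2109  V(n4)=-0.008731  V(n5)=0.2109  V(n6)=41.01  V(n7)=-3.682  V(n8)=0.2109
  i(L1)=-0.06160  i(L2)=6.790  i(L3)=-0.007827  i(L4)=-0.001450  i(V1)=-6.786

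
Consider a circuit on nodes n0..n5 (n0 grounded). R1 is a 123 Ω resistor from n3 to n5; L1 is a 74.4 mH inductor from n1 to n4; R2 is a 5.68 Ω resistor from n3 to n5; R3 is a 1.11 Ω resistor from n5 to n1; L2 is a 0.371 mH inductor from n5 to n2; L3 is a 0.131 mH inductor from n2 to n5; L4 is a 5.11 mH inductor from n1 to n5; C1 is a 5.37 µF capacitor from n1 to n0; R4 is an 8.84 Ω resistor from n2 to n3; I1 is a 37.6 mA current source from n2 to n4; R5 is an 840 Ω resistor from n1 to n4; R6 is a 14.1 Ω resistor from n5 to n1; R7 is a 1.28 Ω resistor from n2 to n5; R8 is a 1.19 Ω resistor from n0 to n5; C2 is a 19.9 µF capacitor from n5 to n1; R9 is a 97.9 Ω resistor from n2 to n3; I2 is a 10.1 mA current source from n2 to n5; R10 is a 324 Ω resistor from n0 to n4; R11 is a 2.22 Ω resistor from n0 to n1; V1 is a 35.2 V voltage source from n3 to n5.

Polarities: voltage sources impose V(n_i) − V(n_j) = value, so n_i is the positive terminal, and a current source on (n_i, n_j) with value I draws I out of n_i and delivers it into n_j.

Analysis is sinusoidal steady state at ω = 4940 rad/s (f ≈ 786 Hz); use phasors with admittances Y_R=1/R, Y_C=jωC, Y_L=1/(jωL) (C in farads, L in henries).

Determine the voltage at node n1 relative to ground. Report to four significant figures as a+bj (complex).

-0.002699-0.01412j V

Apply KCL at each of the 5 non-ground nodes and solve the resulting linear system.
Node n1: branches {L1, R3, L4, C1, R5, R6, C2, R11} → V_1 = -0.002699-0.01412j
Node n2: branches {L2, L3, R4, I1, R7, R9, I2} → V_2 = 0.7264+1.723j
Node n3: branches {R1, R2, R4, R9, V1} → V_3 = 35.18-0.006948j
Node n4: branches {L1, I1, R5, R10} → V_4 = 6.253+3.975j
Node n5: branches {R1, R2, R3, L2, L3, L4, R6, R7, R8, C2, I2, V1} → V_5 = -0.02196-0.006948j
Source currents: i(V1)=-10.73+0.2133j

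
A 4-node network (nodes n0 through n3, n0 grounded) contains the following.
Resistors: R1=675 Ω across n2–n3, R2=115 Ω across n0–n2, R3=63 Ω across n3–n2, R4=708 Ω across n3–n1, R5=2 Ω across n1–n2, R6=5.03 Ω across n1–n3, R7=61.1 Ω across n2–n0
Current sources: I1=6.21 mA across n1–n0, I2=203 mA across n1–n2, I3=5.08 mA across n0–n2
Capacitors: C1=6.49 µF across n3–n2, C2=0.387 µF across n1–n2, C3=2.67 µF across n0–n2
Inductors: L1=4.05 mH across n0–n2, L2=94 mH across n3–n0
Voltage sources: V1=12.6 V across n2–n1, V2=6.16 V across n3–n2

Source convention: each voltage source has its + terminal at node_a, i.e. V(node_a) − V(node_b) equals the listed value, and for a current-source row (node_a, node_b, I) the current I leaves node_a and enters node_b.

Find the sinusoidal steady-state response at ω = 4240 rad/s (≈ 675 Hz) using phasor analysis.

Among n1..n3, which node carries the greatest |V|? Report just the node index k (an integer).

MNA unknowns: 3 node voltages V₁..V_3 plus 2 source currents (V1, V2)
R1: Y=0.001481+0.000j on G[2,3]
R2: Y=0.008696+0.000j on G[0,2]
I1: z[1]−=0.00621, z[0]+=0.00621
R3: Y=0.01587+0.000j on G[3,2]
C1: Y=0.000+0.02752j on G[3,2]
L1: Y=0.000-0.05823j on G[0,2]
R4: Y=0.001412+0.000j on G[3,1]
L2: Y=0.000-0.002509j on G[3,0]
I2: z[1]−=0.203, z[2]+=0.203
R5: Y=0.5000+0.000j on G[1,2]
R6: Y=0.1988+0.000j on G[1,3]
I3: z[0]−=0.00508, z[2]+=0.00508
C2: Y=0.000+0.001641j on G[1,2]
C3: Y=0.000+0.01132j on G[0,2]
R7: Y=0.01637+0.000j on G[2,0]
V1: row V2−V1=12.6, i_V1 at 2,1
V2: row V3−V2=6.16, i_V2 at 3,2
solve → V1=-12.86+0.1080j, V2=-0.2580+0.1080j, V3=5.902+0.1080j
aux → i_V1=-9.847-0.02068j, i_V2=-3.863-0.1547j

1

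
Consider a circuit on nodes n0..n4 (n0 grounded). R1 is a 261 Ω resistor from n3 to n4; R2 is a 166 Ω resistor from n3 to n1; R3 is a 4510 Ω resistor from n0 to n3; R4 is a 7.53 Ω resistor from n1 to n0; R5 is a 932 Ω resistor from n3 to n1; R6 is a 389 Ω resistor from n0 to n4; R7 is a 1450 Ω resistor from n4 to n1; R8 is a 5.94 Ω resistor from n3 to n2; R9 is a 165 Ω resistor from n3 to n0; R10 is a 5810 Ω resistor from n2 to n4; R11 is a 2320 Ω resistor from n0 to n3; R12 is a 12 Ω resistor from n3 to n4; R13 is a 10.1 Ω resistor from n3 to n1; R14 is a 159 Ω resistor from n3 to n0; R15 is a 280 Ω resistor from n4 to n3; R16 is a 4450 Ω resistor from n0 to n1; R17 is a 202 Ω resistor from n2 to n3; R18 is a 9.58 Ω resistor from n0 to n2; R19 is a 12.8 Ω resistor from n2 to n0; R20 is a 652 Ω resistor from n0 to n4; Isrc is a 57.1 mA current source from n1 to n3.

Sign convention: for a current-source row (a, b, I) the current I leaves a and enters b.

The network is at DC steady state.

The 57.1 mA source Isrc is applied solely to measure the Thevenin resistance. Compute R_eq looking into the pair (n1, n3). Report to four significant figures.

R_eq = 6.035 Ω

MNA unknowns: 4 node voltages V₁..V_4
R1: Y=0.003831 on G[3,4]
R2: Y=0.006024 on G[3,1]
R3: Y=0.0002217 on G[0,3]
R4: Y=0.1328 on G[1,0]
R5: Y=0.001073 on G[3,1]
R6: Y=0.002571 on G[0,4]
R7: Y=0.0006897 on G[4,1]
R8: Y=0.1684 on G[3,2]
R9: Y=0.006061 on G[3,0]
R10: Y=0.0001721 on G[2,4]
R11: Y=0.0004310 on G[0,3]
R12: Y=0.08333 on G[3,4]
R13: Y=0.09901 on G[3,1]
R14: Y=0.006289 on G[3,0]
R15: Y=0.003571 on G[4,3]
R16: Y=0.0002247 on G[0,1]
R17: Y=0.004950 on G[2,3]
R18: Y=0.1044 on G[0,2]
R19: Y=0.07812 on G[2,0]
R20: Y=0.001534 on G[0,4]
Isrc: z[1]−=0.0571, z[3]+=0.0571
solve → V1=-0.1527, V2=0.09352, V3=0.1919, V4=0.1810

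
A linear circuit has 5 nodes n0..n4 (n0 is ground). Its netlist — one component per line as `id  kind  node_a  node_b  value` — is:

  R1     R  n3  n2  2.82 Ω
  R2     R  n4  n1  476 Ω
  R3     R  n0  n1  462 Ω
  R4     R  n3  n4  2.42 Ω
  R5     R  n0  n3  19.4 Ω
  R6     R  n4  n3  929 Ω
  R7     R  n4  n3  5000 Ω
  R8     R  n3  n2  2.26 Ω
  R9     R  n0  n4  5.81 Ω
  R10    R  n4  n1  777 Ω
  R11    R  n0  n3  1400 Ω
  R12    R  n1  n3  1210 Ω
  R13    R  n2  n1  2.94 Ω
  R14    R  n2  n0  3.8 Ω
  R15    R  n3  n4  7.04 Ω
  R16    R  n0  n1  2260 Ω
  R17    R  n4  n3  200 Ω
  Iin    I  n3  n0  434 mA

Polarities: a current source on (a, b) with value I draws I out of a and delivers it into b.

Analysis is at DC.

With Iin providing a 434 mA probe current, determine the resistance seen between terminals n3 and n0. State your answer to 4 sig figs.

R_eq = 2.609 Ω

Element admittances at DC:
  Y(R1) = 0.3546 S between n3,n2
  Y(R2) = 0.002101 S between n4,n1
  Y(R3) = 0.002165 S between n0,n1
  Y(R4) = 0.4132 S between n3,n4
  Y(R5) = 0.05155 S between n0,n3
  Y(R6) = 0.001076 S between n4,n3
  Y(R7) = 0.0002000 S between n4,n3
  Y(R8) = 0.4425 S between n3,n2
  Y(R9) = 0.1721 S between n0,n4
  Y(R10) = 0.001287 S between n4,n1
  Y(R11) = 0.0007143 S between n0,n3
  Y(R12) = 0.0008264 S between n1,n3
  Y(R13) = 0.3401 S between n2,n1
  Y(R14) = 0.2632 S between n2,n0
  Y(R15) = 0.1420 S between n3,n4
  Y(R16) = 0.0004425 S between n0,n1
  Y(R17) = 0.005000 S between n4,n3
  Iin: injects 0.434 A into n0 (from n3)
Assemble and solve the 4×4 MNA system:
  V(n1)=-0.8438  V(n2)=-0.8493  V(n3)=-1.132  V(n4)=-0.8664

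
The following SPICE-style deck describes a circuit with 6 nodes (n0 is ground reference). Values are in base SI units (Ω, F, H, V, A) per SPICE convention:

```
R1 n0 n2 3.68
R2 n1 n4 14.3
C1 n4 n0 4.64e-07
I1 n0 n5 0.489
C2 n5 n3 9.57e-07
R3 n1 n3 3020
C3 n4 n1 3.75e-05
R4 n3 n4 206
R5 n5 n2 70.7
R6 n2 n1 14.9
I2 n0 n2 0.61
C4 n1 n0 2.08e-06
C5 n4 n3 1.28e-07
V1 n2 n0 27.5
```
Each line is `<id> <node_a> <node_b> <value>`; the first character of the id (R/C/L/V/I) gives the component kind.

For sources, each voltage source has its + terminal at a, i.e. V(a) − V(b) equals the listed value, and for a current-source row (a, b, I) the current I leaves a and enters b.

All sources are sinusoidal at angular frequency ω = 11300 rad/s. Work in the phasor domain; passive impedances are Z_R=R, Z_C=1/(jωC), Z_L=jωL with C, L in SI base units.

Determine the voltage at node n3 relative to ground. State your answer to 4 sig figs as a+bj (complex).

Element admittances at ω=11300 rad/s:
  Y(R1) = 0.2717+0.000j S between n0,n2
  Y(R2) = 0.06993+0.000j S between n1,n4
  Y(C1) = 0.000+0.005243j S between n4,n0
  I1: injects 0.489 A into n5 (from n0)
  Y(C2) = 0.000+0.01081j S between n5,n3
  Y(R3) = 0.0003311+0.000j S between n1,n3
  Y(C3) = 0.000+0.4237j S between n4,n1
  Y(R4) = 0.004854+0.000j S between n3,n4
  Y(R5) = 0.01414+0.000j S between n5,n2
  Y(R6) = 0.06711+0.000j S between n2,n1
  I2: injects 0.61 A into n2 (from n0)
  Y(C4) = 0.000+0.02350j S between n1,n0
  Y(C5) = 0.000+0.001446j S between n4,n3
  V1: constraint V(n2)−V(n0) = 27.5
Assemble and solve the 6×6 MNA system:
  V(n1)=24.94-9.298j  V(n2)=27.50+0.000j  V(n3)=46.71+2.356j  V(n4)=24.86-9.406j  V(n5)=55.27-6.544j
  i(V1)=-6.642-0.7166j

46.71+2.356j V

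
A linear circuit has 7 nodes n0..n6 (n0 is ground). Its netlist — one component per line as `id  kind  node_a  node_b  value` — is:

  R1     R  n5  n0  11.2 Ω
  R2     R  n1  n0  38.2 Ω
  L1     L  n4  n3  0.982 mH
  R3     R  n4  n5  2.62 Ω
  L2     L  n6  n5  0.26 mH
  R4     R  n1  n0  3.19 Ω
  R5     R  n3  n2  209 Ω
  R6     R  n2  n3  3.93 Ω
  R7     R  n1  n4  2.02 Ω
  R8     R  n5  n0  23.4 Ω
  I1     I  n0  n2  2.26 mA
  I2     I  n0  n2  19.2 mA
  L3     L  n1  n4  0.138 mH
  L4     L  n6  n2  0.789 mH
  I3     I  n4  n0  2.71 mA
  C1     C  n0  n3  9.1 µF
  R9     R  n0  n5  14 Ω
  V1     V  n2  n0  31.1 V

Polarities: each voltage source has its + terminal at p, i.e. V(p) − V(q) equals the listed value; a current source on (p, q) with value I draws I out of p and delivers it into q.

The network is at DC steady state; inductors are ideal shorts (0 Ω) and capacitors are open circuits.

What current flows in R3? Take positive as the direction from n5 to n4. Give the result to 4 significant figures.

4.113 A

Element admittances at DC:
  Y(R1) = 0.08929 S between n5,n0
  Y(R2) = 0.02618 S between n1,n0
  L1: short n4↔n3 (DC inductor)
  Y(R3) = 0.3817 S between n4,n5
  L2: short n6↔n5 (DC inductor)
  Y(R4) = 0.3135 S between n1,n0
  Y(R5) = 0.004785 S between n3,n2
  Y(R6) = 0.2545 S between n2,n3
  Y(R7) = 0.4950 S between n1,n4
  Y(R8) = 0.04274 S between n5,n0
  I1: injects 0.00226 A into n2 (from n0)
  I2: injects 0.0192 A into n2 (from n0)
  L3: short n1↔n4 (DC inductor)
  L4: short n6↔n2 (DC inductor)
  I3: injects 0.00271 A into n0 (from n4)
  Y(C1) = 0.000 S between n0,n3
  Y(R9) = 0.07143 S between n0,n5
  V1: constraint V(n2)−V(n0) = 31.1
Assemble and solve the 11×11 MNA system:
  V(n1)=20.32  V(n2)=31.10  V(n3)=20.32  V(n4)=20.32  V(n5)=31.10  V(n6)=31.10
  i(L1)=-2.793  i(L2)=10.44  i(L3)=-6.903  i(L4)=-10.44  i(V1)=-13.21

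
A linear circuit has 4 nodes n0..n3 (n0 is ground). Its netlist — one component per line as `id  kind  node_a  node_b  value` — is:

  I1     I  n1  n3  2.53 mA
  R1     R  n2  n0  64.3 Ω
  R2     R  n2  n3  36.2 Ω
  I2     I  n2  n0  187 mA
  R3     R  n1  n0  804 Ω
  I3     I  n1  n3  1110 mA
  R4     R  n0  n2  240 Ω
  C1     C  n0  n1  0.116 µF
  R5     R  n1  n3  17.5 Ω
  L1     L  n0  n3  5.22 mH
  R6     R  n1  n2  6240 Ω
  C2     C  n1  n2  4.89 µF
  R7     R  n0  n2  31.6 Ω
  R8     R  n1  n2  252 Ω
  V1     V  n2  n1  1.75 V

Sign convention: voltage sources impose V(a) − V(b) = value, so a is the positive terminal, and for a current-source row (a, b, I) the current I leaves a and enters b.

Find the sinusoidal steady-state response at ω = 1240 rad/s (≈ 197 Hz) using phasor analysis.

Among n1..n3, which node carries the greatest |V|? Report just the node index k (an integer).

1

Element admittances at ω=1240 rad/s:
  I1: injects 0.00253 A into n3 (from n1)
  Y(R1) = 0.01555+0.000j S between n2,n0
  Y(R2) = 0.02762+0.000j S between n2,n3
  I2: injects 0.187 A into n0 (from n2)
  Y(R3) = 0.001244+0.000j S between n1,n0
  I3: injects 1.11 A into n3 (from n1)
  Y(R4) = 0.004167+0.000j S between n0,n2
  Y(C1) = 0.000+0.0001438j S between n0,n1
  Y(R5) = 0.05714+0.000j S between n1,n3
  Y(L1) = 0.000-0.1545j S between n0,n3
  Y(R6) = 0.0001603+0.000j S between n1,n2
  Y(C2) = 0.000+0.006064j S between n1,n2
  Y(R7) = 0.03165+0.000j S between n0,n2
  Y(R8) = 0.003968+0.000j S between n1,n2
  V1: constraint V(n2)−V(n1) = 1.75
Assemble and solve the 4×4 MNA system:
  V(n1)=-10.25+1.059j  V(n2)=-8.498+1.059j  V(n3)=0.3510+1.698j
  i(V1)=0.4867-0.04732j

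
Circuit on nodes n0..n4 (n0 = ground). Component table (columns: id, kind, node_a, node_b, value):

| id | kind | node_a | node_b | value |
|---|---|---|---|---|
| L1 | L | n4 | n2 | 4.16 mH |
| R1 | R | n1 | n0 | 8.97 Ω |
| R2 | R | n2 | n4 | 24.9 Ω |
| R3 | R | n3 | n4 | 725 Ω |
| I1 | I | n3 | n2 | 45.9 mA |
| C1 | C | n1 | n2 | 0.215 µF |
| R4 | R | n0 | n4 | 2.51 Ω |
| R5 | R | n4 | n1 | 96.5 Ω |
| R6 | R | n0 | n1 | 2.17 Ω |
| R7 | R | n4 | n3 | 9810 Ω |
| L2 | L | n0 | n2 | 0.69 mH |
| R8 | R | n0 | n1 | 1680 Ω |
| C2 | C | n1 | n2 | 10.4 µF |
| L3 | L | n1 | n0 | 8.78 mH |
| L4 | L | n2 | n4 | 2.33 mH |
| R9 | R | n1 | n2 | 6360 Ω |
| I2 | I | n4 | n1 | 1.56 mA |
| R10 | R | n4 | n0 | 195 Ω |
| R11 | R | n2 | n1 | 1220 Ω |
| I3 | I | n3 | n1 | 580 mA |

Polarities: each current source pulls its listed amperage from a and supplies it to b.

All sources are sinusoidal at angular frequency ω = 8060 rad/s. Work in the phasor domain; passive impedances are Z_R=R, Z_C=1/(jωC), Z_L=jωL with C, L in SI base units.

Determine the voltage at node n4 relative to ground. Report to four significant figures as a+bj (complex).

Apply KCL at each of the 4 non-ground nodes and solve the resulting linear system.
Node n1: branches {R1, C1, R5, R6, R8, C2, L3, R9, I2, R11, I3} → V_1 = 0.8963-0.2572j
Node n2: branches {L1, R2, I1, C1, L2, C2, L4, R9, R11} → V_2 = -1.005+0.2823j
Node n3: branches {R3, I1, R7, I3} → V_3 = -423.9-0.05125j
Node n4: branches {L1, R2, R3, R4, R5, R7, L4, I2, R10} → V_4 = -1.389-0.05125j

-1.389-0.05125j V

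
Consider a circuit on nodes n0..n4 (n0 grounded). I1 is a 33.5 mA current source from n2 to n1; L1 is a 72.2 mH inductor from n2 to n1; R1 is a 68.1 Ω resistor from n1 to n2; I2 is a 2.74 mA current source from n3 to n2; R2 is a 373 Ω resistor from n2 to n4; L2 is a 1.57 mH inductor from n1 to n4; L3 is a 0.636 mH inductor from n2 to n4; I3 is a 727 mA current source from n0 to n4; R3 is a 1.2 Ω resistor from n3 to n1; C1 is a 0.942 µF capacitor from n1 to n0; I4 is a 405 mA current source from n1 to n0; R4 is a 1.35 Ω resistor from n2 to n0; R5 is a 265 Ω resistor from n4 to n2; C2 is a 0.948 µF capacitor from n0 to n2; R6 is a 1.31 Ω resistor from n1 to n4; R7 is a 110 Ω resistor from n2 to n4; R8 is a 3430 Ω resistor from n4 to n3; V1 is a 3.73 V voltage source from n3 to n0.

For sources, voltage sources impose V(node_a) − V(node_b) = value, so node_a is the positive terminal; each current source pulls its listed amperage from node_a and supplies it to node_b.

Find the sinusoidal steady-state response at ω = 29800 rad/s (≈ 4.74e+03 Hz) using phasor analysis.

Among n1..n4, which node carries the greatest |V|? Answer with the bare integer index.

4

Apply KCL at each of the 4 non-ground nodes and solve the resulting linear system.
Node n1: branches {I1, L1, R1, L2, R3, C1, I4, R6} → V_1 = 3.960+0.1365j
Node n2: branches {I1, L1, R1, I2, R2, L3, R4, R5, C2, R7} → V_2 = 0.1730-0.3104j
Node n3: branches {I2, R3, R8, V1} → V_3 = 3.730+0.000j
Node n4: branches {R2, L2, L3, I3, R5, R6, R7, R8} → V_4 = 4.756+0.4597j
Source currents: i(V1)=0.1889+0.1139j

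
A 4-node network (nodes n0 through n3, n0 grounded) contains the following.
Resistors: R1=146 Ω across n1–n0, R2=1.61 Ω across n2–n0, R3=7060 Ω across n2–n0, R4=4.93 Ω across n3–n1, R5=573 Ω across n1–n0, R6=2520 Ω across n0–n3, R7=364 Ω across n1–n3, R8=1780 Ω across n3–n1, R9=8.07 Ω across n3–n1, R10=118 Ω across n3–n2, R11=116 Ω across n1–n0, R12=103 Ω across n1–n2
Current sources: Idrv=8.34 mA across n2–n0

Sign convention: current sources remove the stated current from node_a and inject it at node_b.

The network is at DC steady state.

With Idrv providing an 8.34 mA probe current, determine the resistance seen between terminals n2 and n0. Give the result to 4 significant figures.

R_eq = 1.587 Ω

MNA unknowns: 3 node voltages V₁..V_3
R1: Y=0.006849 on G[1,0]
R2: Y=0.6211 on G[2,0]
R3: Y=0.0001416 on G[2,0]
R4: Y=0.2028 on G[3,1]
R5: Y=0.001745 on G[1,0]
R6: Y=0.0003968 on G[0,3]
R7: Y=0.002747 on G[1,3]
R8: Y=0.0005618 on G[3,1]
R9: Y=0.1239 on G[3,1]
R10: Y=0.008475 on G[3,2]
R11: Y=0.008621 on G[1,0]
R12: Y=0.009709 on G[1,2]
Idrv: z[2]−=0.00834, z[0]+=0.00834
solve → V1=-0.006684, V2=-0.01323, V3=-0.006840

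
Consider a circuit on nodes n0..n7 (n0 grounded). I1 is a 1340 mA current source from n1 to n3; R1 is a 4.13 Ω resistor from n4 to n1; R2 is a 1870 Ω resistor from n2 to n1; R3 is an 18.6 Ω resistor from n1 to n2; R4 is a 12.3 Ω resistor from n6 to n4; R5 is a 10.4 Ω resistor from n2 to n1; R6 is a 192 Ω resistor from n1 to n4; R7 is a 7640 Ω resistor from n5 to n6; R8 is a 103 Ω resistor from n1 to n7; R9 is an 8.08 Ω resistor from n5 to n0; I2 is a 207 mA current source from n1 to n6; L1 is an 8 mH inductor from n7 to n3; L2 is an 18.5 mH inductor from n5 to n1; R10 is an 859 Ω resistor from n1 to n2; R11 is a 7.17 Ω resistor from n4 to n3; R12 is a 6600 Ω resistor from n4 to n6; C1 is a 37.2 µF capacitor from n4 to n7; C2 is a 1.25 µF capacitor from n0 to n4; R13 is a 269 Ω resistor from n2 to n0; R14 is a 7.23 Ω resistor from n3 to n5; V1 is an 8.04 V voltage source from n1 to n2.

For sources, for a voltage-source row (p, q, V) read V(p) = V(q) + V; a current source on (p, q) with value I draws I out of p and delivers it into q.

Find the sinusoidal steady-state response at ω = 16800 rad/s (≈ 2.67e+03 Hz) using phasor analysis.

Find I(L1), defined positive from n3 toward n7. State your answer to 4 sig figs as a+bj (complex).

Apply KCL at each of the 7 non-ground nodes and solve the resulting linear system.
Node n1: branches {I1, R1, R2, R3, R5, R6, R8, I2, L2, R10, V1} → V_1 = -12.69+1.830j
Node n2: branches {R2, R3, R5, R10, R13, V1} → V_2 = -20.73+1.830j
Node n3: branches {I1, L1, R11, R14} → V_3 = 1.819+1.815j
Node n4: branches {R1, R4, R6, R11, R12, C1, C2} → V_4 = -6.959+2.024j
Node n5: branches {R7, R9, L2, R14} → V_5 = 0.9660+1.126j
Node n6: branches {R4, R7, I2, R12} → V_6 = -4.409+2.022j
Node n7: branches {R8, L1, C1} → V_7 = -7.069+2.114j
Source currents: i(V1)=-1.296+0.006801j

-0.002231-0.06613j A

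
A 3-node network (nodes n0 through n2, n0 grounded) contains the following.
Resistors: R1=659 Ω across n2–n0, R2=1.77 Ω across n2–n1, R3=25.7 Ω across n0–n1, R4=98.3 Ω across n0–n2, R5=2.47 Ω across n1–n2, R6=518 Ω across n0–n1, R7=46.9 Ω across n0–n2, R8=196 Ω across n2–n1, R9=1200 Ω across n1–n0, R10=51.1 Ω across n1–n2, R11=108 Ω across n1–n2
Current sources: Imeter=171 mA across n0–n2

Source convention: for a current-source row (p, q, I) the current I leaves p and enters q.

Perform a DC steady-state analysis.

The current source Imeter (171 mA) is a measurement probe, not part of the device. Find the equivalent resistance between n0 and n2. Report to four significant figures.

R_eq = 13.69 Ω

Element admittances at DC:
  Y(R1) = 0.001517 S between n2,n0
  Y(R2) = 0.5650 S between n2,n1
  Y(R3) = 0.03891 S between n0,n1
  Y(R4) = 0.01017 S between n0,n2
  Y(R5) = 0.4049 S between n1,n2
  Y(R6) = 0.001931 S between n0,n1
  Y(R7) = 0.02132 S between n0,n2
  Y(R8) = 0.005102 S between n2,n1
  Y(R9) = 0.0008333 S between n1,n0
  Y(R10) = 0.01957 S between n1,n2
  Y(R11) = 0.009259 S between n1,n2
  Imeter: injects 0.171 A into n2 (from n0)
Assemble and solve the 2×2 MNA system:
  V(n1)=2.248  V(n2)=2.342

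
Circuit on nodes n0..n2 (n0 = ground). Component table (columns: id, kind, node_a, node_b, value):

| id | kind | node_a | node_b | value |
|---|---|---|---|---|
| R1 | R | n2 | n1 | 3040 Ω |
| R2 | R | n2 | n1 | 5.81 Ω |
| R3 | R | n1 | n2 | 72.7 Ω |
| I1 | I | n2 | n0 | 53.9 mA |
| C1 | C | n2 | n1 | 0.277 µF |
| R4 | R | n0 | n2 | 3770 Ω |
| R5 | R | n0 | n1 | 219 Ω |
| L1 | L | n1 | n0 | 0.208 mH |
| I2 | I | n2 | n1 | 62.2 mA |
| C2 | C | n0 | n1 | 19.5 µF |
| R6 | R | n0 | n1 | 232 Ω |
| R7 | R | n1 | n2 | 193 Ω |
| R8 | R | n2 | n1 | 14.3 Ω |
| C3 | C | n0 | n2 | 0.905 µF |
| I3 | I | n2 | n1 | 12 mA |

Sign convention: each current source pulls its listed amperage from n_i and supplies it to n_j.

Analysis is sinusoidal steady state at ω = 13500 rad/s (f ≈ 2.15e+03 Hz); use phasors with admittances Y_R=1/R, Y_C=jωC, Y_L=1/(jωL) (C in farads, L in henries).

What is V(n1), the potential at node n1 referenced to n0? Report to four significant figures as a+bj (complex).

-0.1511-0.6435j V

MNA unknowns: 2 node voltages V₁..V_2
R1: Y=0.0003289+0.000j on G[2,1]
R2: Y=0.1721+0.000j on G[2,1]
R3: Y=0.01376+0.000j on G[1,2]
I1: z[2]−=0.0539, z[0]+=0.0539
C1: Y=0.000+0.003740j on G[2,1]
R4: Y=0.0002653+0.000j on G[0,2]
R5: Y=0.004566+0.000j on G[0,1]
L1: Y=0.000-0.3561j on G[1,0]
I2: z[2]−=0.0622, z[1]+=0.0622
C2: Y=0.000+0.2632j on G[0,1]
R6: Y=0.004310+0.000j on G[0,1]
R7: Y=0.005181+0.000j on G[1,2]
R8: Y=0.06993+0.000j on G[2,1]
C3: Y=0.000+0.01222j on G[0,2]
I3: z[2]−=0.012, z[1]+=0.012
solve → V1=-0.1511-0.6435j, V2=-0.6684-0.6042j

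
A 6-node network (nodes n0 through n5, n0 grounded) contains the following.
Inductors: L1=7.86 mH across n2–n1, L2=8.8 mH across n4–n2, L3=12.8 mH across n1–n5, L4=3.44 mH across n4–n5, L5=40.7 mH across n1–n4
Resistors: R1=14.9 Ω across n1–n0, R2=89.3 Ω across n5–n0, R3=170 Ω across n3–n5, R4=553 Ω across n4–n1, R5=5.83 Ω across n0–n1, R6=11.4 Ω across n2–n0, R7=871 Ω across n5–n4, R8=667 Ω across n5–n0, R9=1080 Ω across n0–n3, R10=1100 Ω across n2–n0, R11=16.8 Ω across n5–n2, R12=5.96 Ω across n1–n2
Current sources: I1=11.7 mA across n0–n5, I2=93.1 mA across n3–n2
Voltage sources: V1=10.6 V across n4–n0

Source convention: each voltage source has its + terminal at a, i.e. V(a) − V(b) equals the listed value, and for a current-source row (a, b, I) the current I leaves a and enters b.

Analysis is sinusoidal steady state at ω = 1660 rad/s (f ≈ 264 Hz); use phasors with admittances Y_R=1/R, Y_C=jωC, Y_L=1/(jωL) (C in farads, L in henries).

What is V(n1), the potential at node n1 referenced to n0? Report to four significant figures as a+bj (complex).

1.508-2.772j V

Apply KCL at each of the 5 non-ground nodes and solve the resulting linear system.
Node n1: branches {L1, R1, L3, R4, R5, L5, R12} → V_1 = 1.508-2.772j
Node n2: branches {L1, L2, R6, I2, R10, R11, R12} → V_2 = 3.449-3.074j
Node n3: branches {R3, I2, R9} → V_3 = -6.270-2.401j
Node n4: branches {L2, L4, R4, R7, L5, V1} → V_4 = 10.60+0.000j
Node n5: branches {I1, L3, L4, R2, R3, R7, R8, R11} → V_5 = 8.570-2.779j
Source currents: i(V1)=-0.7568+0.9714j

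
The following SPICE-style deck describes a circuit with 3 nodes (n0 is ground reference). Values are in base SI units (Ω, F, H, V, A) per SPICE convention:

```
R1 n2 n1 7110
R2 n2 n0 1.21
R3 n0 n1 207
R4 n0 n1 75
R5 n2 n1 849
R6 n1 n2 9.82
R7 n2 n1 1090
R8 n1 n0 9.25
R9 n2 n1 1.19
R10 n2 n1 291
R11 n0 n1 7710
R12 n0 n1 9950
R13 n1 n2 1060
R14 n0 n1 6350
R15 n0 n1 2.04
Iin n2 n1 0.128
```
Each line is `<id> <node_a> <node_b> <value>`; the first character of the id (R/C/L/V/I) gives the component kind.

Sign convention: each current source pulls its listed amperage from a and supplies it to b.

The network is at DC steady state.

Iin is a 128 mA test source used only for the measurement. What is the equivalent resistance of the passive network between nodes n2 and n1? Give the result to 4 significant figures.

Apply KCL at each of the 2 non-ground nodes and solve the resulting linear system.
Node n1: branches {R1, R3, R4, R5, R6, R7, R8, R9, R10, R11, R12, R13, R14, R15, Iin} → V_1 = 0.05629
Node n2: branches {R1, R2, R5, R6, R7, R9, R10, R13, Iin} → V_2 = -0.04202

R_eq = 0.7680 Ω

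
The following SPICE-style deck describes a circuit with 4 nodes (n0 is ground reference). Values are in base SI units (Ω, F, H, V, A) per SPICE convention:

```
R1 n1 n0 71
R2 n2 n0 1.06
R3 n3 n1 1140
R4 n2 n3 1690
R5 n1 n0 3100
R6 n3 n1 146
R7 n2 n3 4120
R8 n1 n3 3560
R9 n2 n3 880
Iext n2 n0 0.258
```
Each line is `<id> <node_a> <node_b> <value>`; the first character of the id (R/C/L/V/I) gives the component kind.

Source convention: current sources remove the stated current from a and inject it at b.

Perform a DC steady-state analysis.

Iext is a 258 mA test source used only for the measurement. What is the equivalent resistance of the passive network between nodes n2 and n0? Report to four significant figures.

Apply KCL at each of the 3 non-ground nodes and solve the resulting linear system.
Node n1: branches {R1, R3, R5, R6, R8} → V_1 = -0.02701
Node n2: branches {R2, R4, R7, R9, Iext} → V_2 = -0.2731
Node n3: branches {R3, R4, R6, R7, R8, R9} → V_3 = -0.07561

R_eq = 1.058 Ω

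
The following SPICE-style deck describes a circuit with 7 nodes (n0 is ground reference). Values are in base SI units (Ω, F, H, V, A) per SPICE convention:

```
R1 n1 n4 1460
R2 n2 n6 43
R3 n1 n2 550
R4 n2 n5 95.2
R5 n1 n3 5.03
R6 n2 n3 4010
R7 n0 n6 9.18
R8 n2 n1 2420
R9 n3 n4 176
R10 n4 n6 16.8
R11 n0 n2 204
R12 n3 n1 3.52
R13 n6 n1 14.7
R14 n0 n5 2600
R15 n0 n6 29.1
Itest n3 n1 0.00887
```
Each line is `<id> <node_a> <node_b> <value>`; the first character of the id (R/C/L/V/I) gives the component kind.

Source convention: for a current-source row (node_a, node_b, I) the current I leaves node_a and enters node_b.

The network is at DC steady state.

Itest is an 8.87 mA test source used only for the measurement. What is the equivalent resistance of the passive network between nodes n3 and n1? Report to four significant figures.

R_eq = 2.049 Ω

Apply KCL at each of the 6 non-ground nodes and solve the resulting linear system.
Node n1: branches {R1, R3, R5, R8, R12, R13, Itest} → V_1 = 0.001283
Node n2: branches {R2, R3, R4, R6, R8, R11} → V_2 = -4.237e-05
Node n3: branches {R5, R6, R9, R12, Itest} → V_3 = -0.01689
Node n4: branches {R1, R9, R10} → V_4 = -0.001442
Node n5: branches {R4, R14} → V_5 = -4.087e-05
Node n6: branches {R2, R7, R10, R13, R15} → V_6 = 1.559e-06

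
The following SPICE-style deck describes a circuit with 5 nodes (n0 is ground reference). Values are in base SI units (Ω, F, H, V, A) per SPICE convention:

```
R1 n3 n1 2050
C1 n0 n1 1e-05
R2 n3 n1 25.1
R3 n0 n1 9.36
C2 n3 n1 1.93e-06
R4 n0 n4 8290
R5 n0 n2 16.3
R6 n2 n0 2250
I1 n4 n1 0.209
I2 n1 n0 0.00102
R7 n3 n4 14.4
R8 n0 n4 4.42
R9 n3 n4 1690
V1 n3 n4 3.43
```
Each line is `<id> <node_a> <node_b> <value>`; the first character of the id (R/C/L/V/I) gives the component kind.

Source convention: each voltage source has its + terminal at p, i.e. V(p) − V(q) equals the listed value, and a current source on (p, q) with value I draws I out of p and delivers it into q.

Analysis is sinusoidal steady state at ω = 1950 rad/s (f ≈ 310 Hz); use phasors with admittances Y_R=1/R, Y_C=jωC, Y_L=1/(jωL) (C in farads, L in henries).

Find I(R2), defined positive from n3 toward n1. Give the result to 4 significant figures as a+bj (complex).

0.01592+0.009004j A

MNA unknowns: 4 node voltages V₁..V_4 plus 1 source current (V1)
R1: Y=0.0004878+0.000j on G[3,1]
C1: Y=0.000+0.01950j on G[0,1]
R2: Y=0.03984+0.000j on G[3,1]
R3: Y=0.1068+0.000j on G[0,1]
C2: Y=0.000+0.003764j on G[3,1]
R4: Y=0.0001206+0.000j on G[0,4]
R5: Y=0.06135+0.000j on G[0,2]
R6: Y=0.0004444+0.000j on G[2,0]
I1: z[4]−=0.209, z[1]+=0.209
I2: z[1]−=0.00102, z[0]+=0.00102
R7: Y=0.06944+0.000j on G[3,4]
R8: Y=0.2262+0.000j on G[0,4]
R9: Y=0.0005917+0.000j on G[3,4]
V1: row V3−V4=3.43, i_V1 at 3,4
solve → V1=2.040-0.2729j, V2=0.000+0.000j, V3=2.439-0.04691j, V4=-0.9907-0.04691j
aux → i_V1=-0.2555-0.01062j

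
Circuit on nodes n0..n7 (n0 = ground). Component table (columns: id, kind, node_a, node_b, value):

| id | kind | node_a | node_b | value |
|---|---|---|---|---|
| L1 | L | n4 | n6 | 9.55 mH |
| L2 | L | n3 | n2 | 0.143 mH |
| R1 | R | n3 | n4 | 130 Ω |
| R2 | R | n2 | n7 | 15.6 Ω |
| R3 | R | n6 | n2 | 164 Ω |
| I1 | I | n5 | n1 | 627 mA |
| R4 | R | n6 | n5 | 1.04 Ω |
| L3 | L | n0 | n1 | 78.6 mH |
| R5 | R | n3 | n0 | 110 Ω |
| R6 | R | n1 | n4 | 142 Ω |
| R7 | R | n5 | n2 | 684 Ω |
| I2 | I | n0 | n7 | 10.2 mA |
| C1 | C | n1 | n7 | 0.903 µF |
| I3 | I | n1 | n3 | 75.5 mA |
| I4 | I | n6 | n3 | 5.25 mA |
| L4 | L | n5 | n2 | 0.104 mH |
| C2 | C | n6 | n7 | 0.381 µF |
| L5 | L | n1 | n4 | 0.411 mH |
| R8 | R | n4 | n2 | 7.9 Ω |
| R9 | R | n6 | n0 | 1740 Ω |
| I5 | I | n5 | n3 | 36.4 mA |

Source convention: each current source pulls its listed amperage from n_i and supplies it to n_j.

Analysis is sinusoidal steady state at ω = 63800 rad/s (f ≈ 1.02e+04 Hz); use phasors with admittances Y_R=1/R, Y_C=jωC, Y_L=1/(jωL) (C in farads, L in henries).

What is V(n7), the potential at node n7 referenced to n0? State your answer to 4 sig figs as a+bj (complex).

8.961+4.808j V

MNA unknowns: 7 node voltages V₁..V_7
L1: Y=0.000-0.001641j on G[4,6]
L2: Y=0.000-0.1096j on G[3,2]
R1: Y=0.007692+0.000j on G[3,4]
R2: Y=0.06410+0.000j on G[2,7]
R3: Y=0.006098+0.000j on G[6,2]
I1: z[5]−=0.627, z[1]+=0.627
R4: Y=0.9615+0.000j on G[6,5]
L3: Y=0.000-0.0001994j on G[0,1]
R5: Y=0.009091+0.000j on G[3,0]
R6: Y=0.007042+0.000j on G[1,4]
R7: Y=0.001462+0.000j on G[5,2]
I2: z[0]−=0.0102, z[7]+=0.0102
C1: Y=0.000+0.05761j on G[1,7]
I3: z[1]−=0.0755, z[3]+=0.0755
I4: z[6]−=0.00525, z[3]+=0.00525
L4: Y=0.000-0.1507j on G[5,2]
C2: Y=0.000+0.02431j on G[6,7]
L5: Y=0.000-0.03814j on G[1,4]
R8: Y=0.1266+0.000j on G[4,2]
R9: Y=0.0005747+0.000j on G[6,0]
I5: z[5]−=0.0364, z[3]+=0.0364
solve → V1=19.03+0.4528j, V2=0.7669-0.2955j, V3=1.203+0.8004j, V4=3.010-4.469j, V5=-1.177-6.354j, V6=-1.440-6.058j, V7=8.961+4.808j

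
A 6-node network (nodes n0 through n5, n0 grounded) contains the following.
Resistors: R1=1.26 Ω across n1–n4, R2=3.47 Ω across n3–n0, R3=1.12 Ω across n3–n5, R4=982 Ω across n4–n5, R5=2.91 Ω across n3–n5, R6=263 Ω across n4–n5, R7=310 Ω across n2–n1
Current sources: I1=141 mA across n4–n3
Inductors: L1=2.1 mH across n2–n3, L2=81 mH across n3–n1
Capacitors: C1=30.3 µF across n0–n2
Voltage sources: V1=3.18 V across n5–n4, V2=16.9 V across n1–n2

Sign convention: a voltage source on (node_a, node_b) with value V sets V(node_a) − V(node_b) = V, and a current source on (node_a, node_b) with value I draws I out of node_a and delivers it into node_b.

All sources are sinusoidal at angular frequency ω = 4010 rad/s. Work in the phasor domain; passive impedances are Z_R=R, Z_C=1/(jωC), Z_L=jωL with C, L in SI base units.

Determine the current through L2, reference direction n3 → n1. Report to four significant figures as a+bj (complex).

0.001714-0.004948j A

Element admittances at ω=4010 rad/s:
  Y(R1) = 0.7937+0.000j S between n1,n4
  I1: injects 0.141 A into n3 (from n4)
  Y(R2) = 0.2882+0.000j S between n3,n0
  Y(L1) = 0.000-0.1188j S between n2,n3
  Y(L2) = 0.000-0.003079j S between n3,n1
  Y(R3) = 0.8929+0.000j S between n3,n5
  Y(C1) = 0.000+0.1215j S between n0,n2
  Y(R4) = 0.001018+0.000j S between n4,n5
  Y(R5) = 0.3436+0.000j S between n3,n5
  Y(R6) = 0.003802+0.000j S between n4,n5
  Y(R7) = 0.003226+0.000j S between n2,n1
  V1: constraint V(n5)−V(n4) = 3.18
  V2: constraint V(n1)−V(n2) = 16.9
Assemble and solve the 7×7 MNA system:
  V(n1)=0.9867+6.152j  V(n2)=-15.91+6.152j  V(n3)=2.594+6.709j  V(n4)=-0.04065+6.492j  V(n5)=3.139+6.492j
  i(V1)=-0.6897+0.2692j  i(V2)=-0.8682+0.2642j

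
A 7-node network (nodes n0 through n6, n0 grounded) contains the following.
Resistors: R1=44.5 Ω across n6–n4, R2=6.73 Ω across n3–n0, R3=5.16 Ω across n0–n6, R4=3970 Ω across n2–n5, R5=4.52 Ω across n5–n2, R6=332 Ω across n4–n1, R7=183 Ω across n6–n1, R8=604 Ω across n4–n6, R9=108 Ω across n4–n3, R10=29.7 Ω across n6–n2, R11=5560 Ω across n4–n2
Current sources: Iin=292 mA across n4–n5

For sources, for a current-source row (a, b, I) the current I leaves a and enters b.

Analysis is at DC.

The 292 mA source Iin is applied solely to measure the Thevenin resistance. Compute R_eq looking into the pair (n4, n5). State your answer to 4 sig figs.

R_eq = 62.66 Ω

MNA unknowns: 6 node voltages V₁..V_6
R1: Y=0.02247 on G[6,4]
R2: Y=0.1486 on G[3,0]
R3: Y=0.1938 on G[0,6]
R4: Y=0.0002519 on G[2,5]
R5: Y=0.2212 on G[5,2]
R6: Y=0.003012 on G[4,1]
R7: Y=0.005464 on G[6,1]
R8: Y=0.001656 on G[4,6]
R9: Y=0.009259 on G[4,3]
R10: Y=0.03367 on G[6,2]
R11: Y=0.0001799 on G[4,2]
Iin: z[4]−=0.292, z[5]+=0.292
solve → V1=-2.622, V2=8.943, V3=-0.4714, V4=-8.036, V5=10.26, V6=0.3614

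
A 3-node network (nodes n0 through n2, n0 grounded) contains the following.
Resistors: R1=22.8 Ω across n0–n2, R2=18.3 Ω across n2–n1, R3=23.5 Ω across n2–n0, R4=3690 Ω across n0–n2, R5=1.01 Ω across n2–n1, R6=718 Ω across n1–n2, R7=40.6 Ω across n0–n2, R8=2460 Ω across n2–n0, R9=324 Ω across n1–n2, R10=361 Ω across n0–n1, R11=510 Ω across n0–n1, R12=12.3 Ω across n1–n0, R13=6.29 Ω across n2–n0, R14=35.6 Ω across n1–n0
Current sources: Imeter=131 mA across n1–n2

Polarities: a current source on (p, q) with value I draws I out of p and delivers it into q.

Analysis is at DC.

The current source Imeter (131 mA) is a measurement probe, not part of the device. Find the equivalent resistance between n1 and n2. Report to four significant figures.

R_eq = 0.8853 Ω

Element admittances at DC:
  Y(R1) = 0.04386 S between n0,n2
  Y(R2) = 0.05464 S between n2,n1
  Y(R3) = 0.04255 S between n2,n0
  Y(R4) = 0.0002710 S between n0,n2
  Y(R5) = 0.9901 S between n2,n1
  Y(R6) = 0.001393 S between n1,n2
  Y(R7) = 0.02463 S between n0,n2
  Y(R8) = 0.0004065 S between n2,n0
  Y(R9) = 0.003086 S between n1,n2
  Y(R10) = 0.002770 S between n0,n1
  Y(R11) = 0.001961 S between n0,n1
  Y(R12) = 0.08130 S between n1,n0
  Y(R13) = 0.1590 S between n2,n0
  Y(R14) = 0.02809 S between n1,n0
  Imeter: injects 0.131 A into n2 (from n1)
Assemble and solve the 2×2 MNA system:
  V(n1)=-0.08159  V(n2)=0.03439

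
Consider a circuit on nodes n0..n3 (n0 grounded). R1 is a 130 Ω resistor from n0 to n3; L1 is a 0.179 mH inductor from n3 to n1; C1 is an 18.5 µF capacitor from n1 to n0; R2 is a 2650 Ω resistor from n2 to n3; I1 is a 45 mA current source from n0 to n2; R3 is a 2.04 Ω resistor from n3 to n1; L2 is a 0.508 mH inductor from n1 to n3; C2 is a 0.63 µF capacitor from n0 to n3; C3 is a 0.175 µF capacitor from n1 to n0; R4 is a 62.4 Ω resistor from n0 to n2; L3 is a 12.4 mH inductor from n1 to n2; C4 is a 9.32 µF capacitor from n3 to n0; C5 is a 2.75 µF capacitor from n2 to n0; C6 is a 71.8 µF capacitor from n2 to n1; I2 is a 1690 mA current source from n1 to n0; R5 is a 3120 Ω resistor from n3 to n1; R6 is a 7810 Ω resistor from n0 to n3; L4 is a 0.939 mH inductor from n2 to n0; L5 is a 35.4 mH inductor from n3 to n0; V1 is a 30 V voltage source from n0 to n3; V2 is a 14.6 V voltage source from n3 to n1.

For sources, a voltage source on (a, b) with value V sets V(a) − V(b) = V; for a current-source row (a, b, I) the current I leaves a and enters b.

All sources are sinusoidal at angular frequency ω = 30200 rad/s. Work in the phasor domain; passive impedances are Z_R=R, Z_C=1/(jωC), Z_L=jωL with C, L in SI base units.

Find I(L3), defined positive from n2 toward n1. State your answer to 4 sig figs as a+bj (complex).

-0.0009041-0.002578j A

Apply KCL at each of the 3 non-ground nodes and solve the resulting linear system.
Node n1: branches {L1, C1, R3, L2, C3, L3, C6, I2, R5, V2} → V_1 = -44.60+0.000j
Node n2: branches {R2, I1, R4, L3, C5, C6, L4} → V_2 = -43.63-0.3386j
Node n3: branches {R1, L1, R2, R3, L2, C2, C4, R5, R6, L5, V1, V2} → V_3 = -30.00+0.000j
Source currents: i(V1)=0.7273-36.23j, i(V2)=-6.205-23.59j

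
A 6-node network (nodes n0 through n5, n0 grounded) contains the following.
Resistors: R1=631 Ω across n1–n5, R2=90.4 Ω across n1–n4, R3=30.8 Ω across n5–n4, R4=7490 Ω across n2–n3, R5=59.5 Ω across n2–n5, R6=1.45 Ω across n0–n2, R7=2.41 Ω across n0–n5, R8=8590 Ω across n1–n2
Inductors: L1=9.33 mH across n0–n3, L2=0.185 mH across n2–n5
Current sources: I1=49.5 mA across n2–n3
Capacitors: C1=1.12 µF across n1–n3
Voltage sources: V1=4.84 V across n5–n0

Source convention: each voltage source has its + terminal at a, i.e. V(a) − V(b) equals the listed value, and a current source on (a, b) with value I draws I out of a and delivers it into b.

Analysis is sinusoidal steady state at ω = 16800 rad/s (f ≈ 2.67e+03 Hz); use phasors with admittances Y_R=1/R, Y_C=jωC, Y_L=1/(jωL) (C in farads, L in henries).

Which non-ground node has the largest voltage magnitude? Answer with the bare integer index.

Apply KCL at each of the 5 non-ground nodes and solve the resulting linear system.
Node n1: branches {R1, R2, R8, C1} → V_1 = 6.338+5.985j
Node n2: branches {I1, L2, R4, R5, R6, R8} → V_2 = 0.8699-1.806j
Node n3: branches {L1, I1, R4, C1} → V_3 = 9.515+5.168j
Node n4: branches {R2, R3} → V_4 = 5.221+1.521j
Node n5: branches {R1, R3, L2, R5, R7, V1} → V_5 = 4.840+0.000j
Source currents: i(V1)=-2.641+1.306j

3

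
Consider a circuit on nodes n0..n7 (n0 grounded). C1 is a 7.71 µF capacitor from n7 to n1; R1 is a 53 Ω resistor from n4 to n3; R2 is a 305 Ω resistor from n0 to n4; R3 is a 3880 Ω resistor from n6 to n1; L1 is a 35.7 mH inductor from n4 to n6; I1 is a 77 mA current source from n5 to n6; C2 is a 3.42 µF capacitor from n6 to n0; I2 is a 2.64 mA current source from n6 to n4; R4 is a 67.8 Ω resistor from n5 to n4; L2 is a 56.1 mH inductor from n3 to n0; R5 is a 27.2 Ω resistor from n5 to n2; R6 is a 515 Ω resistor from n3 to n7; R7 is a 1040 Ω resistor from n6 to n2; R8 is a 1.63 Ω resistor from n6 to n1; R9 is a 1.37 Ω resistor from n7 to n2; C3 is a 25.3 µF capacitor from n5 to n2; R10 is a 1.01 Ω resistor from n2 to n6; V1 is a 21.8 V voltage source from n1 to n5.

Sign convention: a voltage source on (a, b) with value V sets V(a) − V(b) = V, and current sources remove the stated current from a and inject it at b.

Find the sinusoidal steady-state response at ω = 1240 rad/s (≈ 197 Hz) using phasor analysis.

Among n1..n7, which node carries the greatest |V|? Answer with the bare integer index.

MNA unknowns: 7 node voltages V₁..V_7 plus 1 source current (V1)
C1: Y=0.000+0.009560j on G[7,1]
R1: Y=0.01887+0.000j on G[4,3]
R2: Y=0.003279+0.000j on G[0,4]
R3: Y=0.0002577+0.000j on G[6,1]
L1: Y=0.000-0.02259j on G[4,6]
I1: z[5]−=0.077, z[6]+=0.077
C2: Y=0.000+0.004241j on G[6,0]
I2: z[6]−=0.00264, z[4]+=0.00264
R4: Y=0.01475+0.000j on G[5,4]
L2: Y=0.000-0.01438j on G[3,0]
R5: Y=0.03676+0.000j on G[5,2]
R6: Y=0.001942+0.000j on G[3,7]
R7: Y=0.0009615+0.000j on G[6,2]
R8: Y=0.6135+0.000j on G[6,1]
R9: Y=0.7299+0.000j on G[7,2]
C3: Y=0.000+0.03137j on G[5,2]
R10: Y=0.9901+0.000j on G[2,6]
V1: row V1−V5=21.8, i_V1 at 1,5
solve → V1=13.07+7.328j, V2=10.86+6.088j, V3=3.070+1.230j, V4=3.209-1.611j, V5=-8.731+7.328j, V6=11.65+6.650j, V7=10.82+6.105j
aux → i_V1=-0.8582-0.4372j

1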